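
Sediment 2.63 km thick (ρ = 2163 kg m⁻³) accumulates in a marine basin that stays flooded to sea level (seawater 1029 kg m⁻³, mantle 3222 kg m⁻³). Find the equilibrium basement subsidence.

Submarine loading: the sediment displaces seawater, and the subsidence is in turn flooded, so s (ρ_m − ρ_w) = t (ρ_sed − ρ_w).
s = 2.63 km × (2163 − 1029) / (3222 − 1029) = 1.36 km.

1.36 km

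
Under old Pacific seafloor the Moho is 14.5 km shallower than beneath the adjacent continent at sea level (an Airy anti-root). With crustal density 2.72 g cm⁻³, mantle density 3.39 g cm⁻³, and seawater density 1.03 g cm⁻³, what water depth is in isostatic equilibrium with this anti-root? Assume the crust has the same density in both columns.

5.75 km

Replacing a thickness d of crust by seawater at the top must be balanced by replacing crust with mantle at the base: d (ρ_c − ρ_w) = a (ρ_m − ρ_c).
d = a (ρ_m − ρ_c)/(ρ_c − ρ_w) = 14.5 km × 0.67/1.69 = 5.75 km.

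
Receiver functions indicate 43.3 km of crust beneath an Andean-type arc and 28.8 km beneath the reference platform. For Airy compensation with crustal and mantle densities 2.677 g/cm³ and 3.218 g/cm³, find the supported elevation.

Excess crust Δ = 43.3 km − 28.8 km = 14.5 km, split between elevation h and root r with h + r = Δ.
Airy balance ρ_c h = (ρ_m − ρ_c) r gives r = h ρ_c/(ρ_m − ρ_c), so h (1 + ρ_c/(ρ_m − ρ_c)) = Δ, i.e. h = Δ (ρ_m − ρ_c)/ρ_m.
h = 14.5 km × 0.541/3.218 = 2.44 km.

2.44 km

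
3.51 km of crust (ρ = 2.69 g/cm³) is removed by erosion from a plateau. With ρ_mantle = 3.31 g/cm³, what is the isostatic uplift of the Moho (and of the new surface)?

Unloading: uplift u = e ρ_c/ρ_m = 3.51 km × 2.69/3.31 = 2.85 km.

2.85 km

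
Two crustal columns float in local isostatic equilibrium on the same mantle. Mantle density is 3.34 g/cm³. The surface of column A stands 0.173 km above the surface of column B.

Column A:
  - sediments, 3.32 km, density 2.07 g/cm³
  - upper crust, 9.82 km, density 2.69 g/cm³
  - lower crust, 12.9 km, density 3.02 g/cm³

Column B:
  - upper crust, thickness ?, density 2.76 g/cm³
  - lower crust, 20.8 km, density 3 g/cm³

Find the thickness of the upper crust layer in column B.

Take the compensation level at the base of the deeper column (depth z_c below the surface of column A) and equate Σ ρ_i t_i down to z_c; mantle fills any gap and the z_c terms cancel.
Column A: 3.32×2.07 + 9.82×2.69 + 12.9×3.02 + (z_c − 26.04)×3.34
Column B: 0.173×0 + x×2.76 + 20.8×3 + (z_c − 0.173 − 20.8 − x)×3.34
The z_c×3.34 term appears on both sides and cancels. Collect the known terms of each column as K = Σ(ρt)_known − 3.34 × (depth of known layers): K_A = 72.2462 − 3.34×26.04 = −14.7274; K_B = 62.4 − 3.34×(0.173 + 20.8) = −7.64982.
Balance: K_A = K_B − x×(3.34 − 2.76), so x = (K_B − K_A)/(3.34 − 2.76) = 7.07758/0.58 = 12.2 km.

12.2 km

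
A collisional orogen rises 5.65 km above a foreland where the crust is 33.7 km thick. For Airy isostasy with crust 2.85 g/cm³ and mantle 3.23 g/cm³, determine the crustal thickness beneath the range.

Root depth r = h ρ_c / (ρ_m − ρ_c) = 5.65 km × 2.85 / 0.38 = 42.38 km.
Total thickness = T + h + r = 33.7 km + 5.65 km + 42.38 km = 81.7 km.

81.7 km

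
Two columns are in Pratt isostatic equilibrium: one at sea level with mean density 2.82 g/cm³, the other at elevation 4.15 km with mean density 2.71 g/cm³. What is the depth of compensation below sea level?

ρ_ref D = ρ (D + h) → D (ρ_ref − ρ) = ρ h.
D = ρ h/(ρ_ref − ρ) = 2.71 × 4.15 km/(2.82 − 2.71) = 102 km.

102 km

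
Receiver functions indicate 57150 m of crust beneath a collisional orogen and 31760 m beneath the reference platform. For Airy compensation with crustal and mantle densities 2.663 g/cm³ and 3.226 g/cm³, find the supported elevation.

4430 m

Excess crust Δ = 57150 m − 31760 m = 25390 m, split between elevation h and root r with h + r = Δ.
Airy balance ρ_c h = (ρ_m − ρ_c) r gives r = h ρ_c/(ρ_m − ρ_c), so h (1 + ρ_c/(ρ_m − ρ_c)) = Δ, i.e. h = Δ (ρ_m − ρ_c)/ρ_m.
h = 25390 m × 0.563/3.226 = 4430 m.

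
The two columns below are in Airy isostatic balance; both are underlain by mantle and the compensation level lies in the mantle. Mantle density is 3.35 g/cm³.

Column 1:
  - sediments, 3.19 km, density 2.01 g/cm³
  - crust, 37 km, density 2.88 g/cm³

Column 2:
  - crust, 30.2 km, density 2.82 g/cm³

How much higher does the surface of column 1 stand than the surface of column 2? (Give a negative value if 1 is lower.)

1.69 km

For any compensation level in the mantle, the mantle terms cancel and isostasy reduces to e = (Σt_1 − Σt_2) − (Σ(ρt)_1 − Σ(ρt)_2) / ρ_m.
Σt_1 = 40.19 km; Σt_2 = 30.2 km; Σ(ρt)_1 = 112.9719; Σ(ρt)_2 = 85.164 (in km·g/cm³).
e = (40.19 − 30.2) − (112.9719 − 85.164) / 3.35 = 1.69 km.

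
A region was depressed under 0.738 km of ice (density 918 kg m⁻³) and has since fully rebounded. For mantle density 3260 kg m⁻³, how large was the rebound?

Removing the load lets mantle flow back in; uplift u satisfies ρ_ice t = ρ_m u.
u = t ρ_ice/ρ_m = 0.738 km × 918/3260 = 0.208 km.

0.208 km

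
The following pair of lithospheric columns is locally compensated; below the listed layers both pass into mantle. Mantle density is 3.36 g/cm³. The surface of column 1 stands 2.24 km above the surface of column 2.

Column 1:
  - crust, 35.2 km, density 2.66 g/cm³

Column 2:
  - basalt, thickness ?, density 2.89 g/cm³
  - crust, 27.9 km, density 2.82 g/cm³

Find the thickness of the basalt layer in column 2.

Take the compensation level at the base of the deeper column (depth z_c below the surface of column 1) and equate Σ ρ_i t_i down to z_c; mantle fills any gap and the z_c terms cancel.
Column 1: 35.2×2.66 + (z_c − 35.2)×3.36
Column 2: 2.24×0 + x×2.89 + 27.9×2.82 + (z_c − 2.24 − 27.9 − x)×3.36
The z_c×3.36 term appears on both sides and cancels. Collect the known terms of each column as K = Σ(ρt)_known − 3.36 × (depth of known layers): K_1 = 93.632 − 3.36×35.2 = −24.64; K_2 = 78.678 − 3.36×(2.24 + 27.9) = −22.5924.
Balance: K_1 = K_2 − x×(3.36 − 2.89), so x = (K_2 − K_1)/(3.36 − 2.89) = 2.0476/0.47 = 4.36 km.

4.36 km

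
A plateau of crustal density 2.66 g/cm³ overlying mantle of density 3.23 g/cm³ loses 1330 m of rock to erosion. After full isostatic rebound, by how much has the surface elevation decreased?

235 m

Rebound u = e ρ_c/ρ_m = 1330 m × 2.66/3.23 = 1095 m.
Net surface drop = e − u = 1330 m − 1095 m = e (ρ_m − ρ_c)/ρ_m = 235 m.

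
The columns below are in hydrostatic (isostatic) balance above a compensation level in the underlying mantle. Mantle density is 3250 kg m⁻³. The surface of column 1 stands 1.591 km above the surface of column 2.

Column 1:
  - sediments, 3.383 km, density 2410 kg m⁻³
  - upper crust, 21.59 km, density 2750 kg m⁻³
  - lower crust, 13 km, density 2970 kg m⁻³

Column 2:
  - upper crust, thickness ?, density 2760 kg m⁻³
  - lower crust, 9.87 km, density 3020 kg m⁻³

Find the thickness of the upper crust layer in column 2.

Take the compensation level at the base of the deeper column (depth z_c below the surface of column 1) and equate Σ ρ_i t_i down to z_c; mantle fills any gap and the z_c terms cancel.
Column 1: 3.383×2410 + 21.59×2750 + 13×2970 + (z_c − 37.973)×3250
Column 2: 1.591×0 + x×2760 + 9.87×3020 + (z_c − 1.591 − 9.87 − x)×3250
The z_c×3250 term appears on both sides and cancels. Collect the known terms of each column as K = Σ(ρt)_known − 3250 × (depth of known layers): K_1 = 106135.53 − 3250×37.973 = −17276.72; K_2 = 29807.4 − 3250×(1.591 + 9.87) = −7440.85.
Balance: K_1 = K_2 − x×(3250 − 2760), so x = (K_2 − K_1)/(3250 − 2760) = 9835.87/490 = 20.1 km.

20.1 km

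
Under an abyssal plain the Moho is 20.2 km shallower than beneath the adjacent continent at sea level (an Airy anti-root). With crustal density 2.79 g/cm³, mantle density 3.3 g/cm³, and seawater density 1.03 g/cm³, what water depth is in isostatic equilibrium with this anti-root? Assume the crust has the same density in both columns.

5.85 km

Replacing a thickness d of crust by seawater at the top must be balanced by replacing crust with mantle at the base: d (ρ_c − ρ_w) = a (ρ_m − ρ_c).
d = a (ρ_m − ρ_c)/(ρ_c − ρ_w) = 20.2 km × 0.51/1.76 = 5.85 km.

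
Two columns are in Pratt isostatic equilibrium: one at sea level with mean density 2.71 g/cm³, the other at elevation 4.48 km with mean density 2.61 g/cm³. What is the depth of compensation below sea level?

ρ_ref D = ρ (D + h) → D (ρ_ref − ρ) = ρ h.
D = ρ h/(ρ_ref − ρ) = 2.61 × 4.48 km/(2.71 − 2.61) = 117 km.

117 km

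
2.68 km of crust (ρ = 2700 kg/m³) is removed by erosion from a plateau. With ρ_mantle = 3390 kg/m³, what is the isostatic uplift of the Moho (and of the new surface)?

Unloading: uplift u = e ρ_c/ρ_m = 2.68 km × 2700/3390 = 2.13 km.

2.13 km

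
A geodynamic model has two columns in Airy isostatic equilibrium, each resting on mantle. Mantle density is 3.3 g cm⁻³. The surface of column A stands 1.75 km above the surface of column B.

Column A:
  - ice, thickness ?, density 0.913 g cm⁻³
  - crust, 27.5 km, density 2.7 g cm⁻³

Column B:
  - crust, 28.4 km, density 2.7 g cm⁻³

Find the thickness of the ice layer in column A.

Take the compensation level at the base of the deeper column (depth z_c below the surface of column A) and equate Σ ρ_i t_i down to z_c; mantle fills any gap and the z_c terms cancel.
Column A: x×0.913 + 27.5×2.7 + (z_c − 27.5 − x)×3.3
Column B: 1.75×0 + 28.4×2.7 + (z_c − 1.75 − 28.4)×3.3
The z_c×3.3 term appears on both sides and cancels. Collect the known terms of each column as K = Σ(ρt)_known − 3.3 × (depth of known layers): K_A = 74.25 − 3.3×27.5 = −16.5; K_B = 76.68 − 3.3×(1.75 + 28.4) = −22.815.
Balance: K_A − x×(3.3 − 0.913) = K_B, so x = (K_A − K_B)/(3.3 − 0.913) = 6.315/2.387 = 2.65 km.

2.65 km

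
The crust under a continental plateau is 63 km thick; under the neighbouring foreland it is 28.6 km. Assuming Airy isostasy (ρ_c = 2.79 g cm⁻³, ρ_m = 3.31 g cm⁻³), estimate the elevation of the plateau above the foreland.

Excess crust Δ = 63 km − 28.6 km = 34.4 km, split between elevation h and root r with h + r = Δ.
Airy balance ρ_c h = (ρ_m − ρ_c) r gives r = h ρ_c/(ρ_m − ρ_c), so h (1 + ρ_c/(ρ_m − ρ_c)) = Δ, i.e. h = Δ (ρ_m − ρ_c)/ρ_m.
h = 34.4 km × 0.52/3.31 = 5.4 km.

5.4 km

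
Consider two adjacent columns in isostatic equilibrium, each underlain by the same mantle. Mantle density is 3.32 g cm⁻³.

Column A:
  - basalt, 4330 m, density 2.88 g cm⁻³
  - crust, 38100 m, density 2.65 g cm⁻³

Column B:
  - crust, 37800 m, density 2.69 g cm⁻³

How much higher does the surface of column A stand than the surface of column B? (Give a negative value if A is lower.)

1090 m

For any compensation level in the mantle, the mantle terms cancel and isostasy reduces to e = (Σt_A − Σt_B) − (Σ(ρt)_A − Σ(ρt)_B) / ρ_m.
Σt_A = 42430 m; Σt_B = 37800 m; Σ(ρt)_A = 113435.4; Σ(ρt)_B = 101682 (in m·g cm⁻³).
e = (42430 − 37800) − (113435.4 − 101682) / 3.32 = 1090 m.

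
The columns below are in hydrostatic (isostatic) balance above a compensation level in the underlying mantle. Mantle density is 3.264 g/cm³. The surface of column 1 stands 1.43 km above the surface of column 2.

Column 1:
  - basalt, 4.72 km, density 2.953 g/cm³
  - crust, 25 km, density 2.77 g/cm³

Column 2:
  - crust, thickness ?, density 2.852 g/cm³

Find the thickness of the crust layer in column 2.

Take the compensation level at the base of the deeper column (depth z_c below the surface of column 1) and equate Σ ρ_i t_i down to z_c; mantle fills any gap and the z_c terms cancel.
Column 1: 4.72×2.953 + 25×2.77 + (z_c − 29.72)×3.264
Column 2: 1.43×0 + x×2.852 + (z_c − 1.43 − 0 − x)×3.264
The z_c×3.264 term appears on both sides and cancels. Collect the known terms of each column as K = Σ(ρt)_known − 3.264 × (depth of known layers): K_1 = 83.18816 − 3.264×29.72 = −13.81792; K_2 = 0 − 3.264×(1.43 + 0) = −4.66752.
Balance: K_1 = K_2 − x×(3.264 − 2.852), so x = (K_2 − K_1)/(3.264 − 2.852) = 9.1504/0.412 = 22.2 km.

22.2 km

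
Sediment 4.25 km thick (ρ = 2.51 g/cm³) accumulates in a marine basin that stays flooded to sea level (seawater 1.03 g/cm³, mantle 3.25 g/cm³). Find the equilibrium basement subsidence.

Submarine loading: the sediment displaces seawater, and the subsidence is in turn flooded, so s (ρ_m − ρ_w) = t (ρ_sed − ρ_w).
s = 4.25 km × (2.51 − 1.03) / (3.25 − 1.03) = 2.83 km.

2.83 km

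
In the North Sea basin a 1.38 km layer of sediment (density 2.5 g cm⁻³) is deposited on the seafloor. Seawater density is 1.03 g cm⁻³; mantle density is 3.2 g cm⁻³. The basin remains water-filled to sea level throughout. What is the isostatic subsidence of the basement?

0.935 km

Submarine loading: the sediment displaces seawater, and the subsidence is in turn flooded, so s (ρ_m − ρ_w) = t (ρ_sed − ρ_w).
s = 1.38 km × (2.5 − 1.03) / (3.2 − 1.03) = 0.935 km.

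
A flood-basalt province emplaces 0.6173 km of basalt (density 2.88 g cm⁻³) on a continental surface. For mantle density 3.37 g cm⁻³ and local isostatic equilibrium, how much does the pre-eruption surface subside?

0.528 km

Subaerial loading: s = t ρ_load / ρ_m.
s = 0.6173 km × 2.88/3.37 = 0.528 km.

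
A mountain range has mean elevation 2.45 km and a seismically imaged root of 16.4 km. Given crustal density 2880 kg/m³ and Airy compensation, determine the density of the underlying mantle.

3310 kg/m³

Airy balance: ρ_c h = (ρ_m − ρ_c) r → ρ_m = ρ_c (1 + h/r).
ρ_m = 2880 × (1 + 2.45 km/16.4 km) = 3310 kg/m³.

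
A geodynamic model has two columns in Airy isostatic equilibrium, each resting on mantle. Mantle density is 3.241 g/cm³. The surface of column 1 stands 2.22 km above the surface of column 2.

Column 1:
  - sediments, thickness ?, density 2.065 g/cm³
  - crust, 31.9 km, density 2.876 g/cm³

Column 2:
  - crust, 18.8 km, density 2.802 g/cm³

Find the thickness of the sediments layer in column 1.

3.24 km

Take the compensation level at the base of the deeper column (depth z_c below the surface of column 1) and equate Σ ρ_i t_i down to z_c; mantle fills any gap and the z_c terms cancel.
Column 1: x×2.065 + 31.9×2.876 + (z_c − 31.9 − x)×3.241
Column 2: 2.22×0 + 18.8×2.802 + (z_c − 2.22 − 18.8)×3.241
The z_c×3.241 term appears on both sides and cancels. Collect the known terms of each column as K = Σ(ρt)_known − 3.241 × (depth of known layers): K_1 = 91.7444 − 3.241×31.9 = −11.6435; K_2 = 52.6776 − 3.241×(2.22 + 18.8) = −15.44822.
Balance: K_1 − x×(3.241 − 2.065) = K_2, so x = (K_1 − K_2)/(3.241 − 2.065) = 3.80472/1.176 = 3.24 km.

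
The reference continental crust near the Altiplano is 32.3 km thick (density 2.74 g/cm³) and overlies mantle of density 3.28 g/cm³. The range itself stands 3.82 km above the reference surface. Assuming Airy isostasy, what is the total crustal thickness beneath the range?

55.5 km

Root depth r = h ρ_c / (ρ_m − ρ_c) = 3.82 km × 2.74 / 0.54 = 19.38 km.
Total thickness = T + h + r = 32.3 km + 3.82 km + 19.38 km = 55.5 km.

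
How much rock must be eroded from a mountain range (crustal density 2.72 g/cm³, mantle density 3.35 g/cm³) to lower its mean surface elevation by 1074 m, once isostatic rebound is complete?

5710 m

Net drop Δ = e − u = e − e ρ_c/ρ_m = e (ρ_m − ρ_c)/ρ_m.
e = Δ ρ_m/(ρ_m − ρ_c) = 1074 m × 3.35/0.63 = 5710 m.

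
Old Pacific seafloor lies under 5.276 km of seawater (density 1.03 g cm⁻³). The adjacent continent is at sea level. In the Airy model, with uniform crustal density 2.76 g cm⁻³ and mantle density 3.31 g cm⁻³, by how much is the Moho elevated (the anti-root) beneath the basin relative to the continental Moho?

By Archimedes' principle applied to the lithosphere: replacing crust with seawater at the top is compensated by replacing crust with mantle at the base: d (ρ_c − ρ_w) = a (ρ_m − ρ_c).
a = d (ρ_c − ρ_w)/(ρ_m − ρ_c) = 5.276 km × 1.73/0.55 = 16.6 km.

16.6 km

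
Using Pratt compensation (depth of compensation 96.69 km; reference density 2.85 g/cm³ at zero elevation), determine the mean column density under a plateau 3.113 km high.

Pratt balance: ρ_ref D = ρ (D + h).
ρ = ρ_ref D/(D + h) = 2.85 × 96.69 km/(96.69 km + 3.113 km) = 2.76 g/cm³.

2.76 g/cm³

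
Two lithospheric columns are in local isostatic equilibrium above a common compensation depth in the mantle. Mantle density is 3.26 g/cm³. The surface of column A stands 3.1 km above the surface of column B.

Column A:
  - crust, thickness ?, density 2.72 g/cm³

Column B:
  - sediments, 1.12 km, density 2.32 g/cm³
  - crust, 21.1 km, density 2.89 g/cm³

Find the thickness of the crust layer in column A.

35.1 km

Take the compensation level at the base of the deeper column (depth z_c below the surface of column A) and equate Σ ρ_i t_i down to z_c; mantle fills any gap and the z_c terms cancel.
Column A: x×2.72 + (z_c − 0 − x)×3.26
Column B: 3.1×0 + 1.12×2.32 + 21.1×2.89 + (z_c − 3.1 − 22.22)×3.26
The z_c×3.26 term appears on both sides and cancels. Collect the known terms of each column as K = Σ(ρt)_known − 3.26 × (depth of known layers): K_A = 0 − 3.26×0 = 0; K_B = 63.5774 − 3.26×(3.1 + 22.22) = −18.9658.
Balance: K_A − x×(3.26 − 2.72) = K_B, so x = (K_A − K_B)/(3.26 − 2.72) = 18.9658/0.54 = 35.1 km.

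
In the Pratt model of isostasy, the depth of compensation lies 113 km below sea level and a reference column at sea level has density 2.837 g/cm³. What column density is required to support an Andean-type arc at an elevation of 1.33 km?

2.8 g/cm³

Pratt balance: ρ_ref D = ρ (D + h).
ρ = ρ_ref D/(D + h) = 2.837 × 113 km/(113 km + 1.33 km) = 2.8 g/cm³.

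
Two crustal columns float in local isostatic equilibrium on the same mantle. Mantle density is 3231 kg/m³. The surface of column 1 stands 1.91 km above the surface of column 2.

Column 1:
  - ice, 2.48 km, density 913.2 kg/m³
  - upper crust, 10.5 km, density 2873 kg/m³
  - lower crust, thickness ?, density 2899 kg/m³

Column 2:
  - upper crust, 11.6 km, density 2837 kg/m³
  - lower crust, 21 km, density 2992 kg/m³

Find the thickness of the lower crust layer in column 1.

Take the compensation level at the base of the deeper column (depth z_c below the surface of column 1) and equate Σ ρ_i t_i down to z_c; mantle fills any gap and the z_c terms cancel.
Column 1: 2.48×913.2 + 10.5×2873 + x×2899 + (z_c − 12.98 − x)×3231
Column 2: 1.91×0 + 11.6×2837 + 21×2992 + (z_c − 1.91 − 32.6)×3231
The z_c×3231 term appears on both sides and cancels. Collect the known terms of each column as K = Σ(ρt)_known − 3231 × (depth of known layers): K_1 = 32431.236 − 3231×12.98 = −9507.144; K_2 = 95741.2 − 3231×(1.91 + 32.6) = −15760.61.
Balance: K_1 − x×(3231 − 2899) = K_2, so x = (K_1 − K_2)/(3231 − 2899) = 6253.47/332 = 18.8 km.

18.8 km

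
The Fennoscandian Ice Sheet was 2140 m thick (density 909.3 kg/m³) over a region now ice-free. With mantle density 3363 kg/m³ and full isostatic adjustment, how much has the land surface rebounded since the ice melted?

579 m

Removing the load lets mantle flow back in; uplift u satisfies ρ_ice t = ρ_m u.
u = t ρ_ice/ρ_m = 2140 m × 909.3/3363 = 579 m.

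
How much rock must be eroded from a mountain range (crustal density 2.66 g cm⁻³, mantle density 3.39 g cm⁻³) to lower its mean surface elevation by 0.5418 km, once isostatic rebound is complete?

Net drop Δ = e − u = e − e ρ_c/ρ_m = e (ρ_m − ρ_c)/ρ_m.
e = Δ ρ_m/(ρ_m − ρ_c) = 0.5418 km × 3.39/0.73 = 2.52 km.

2.52 km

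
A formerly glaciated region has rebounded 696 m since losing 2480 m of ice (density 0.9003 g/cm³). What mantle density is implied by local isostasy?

3.21 g/cm³

ρ_m = ρ_ice t / u = 0.9003 × 2480 m/696 m = 3.21 g/cm³.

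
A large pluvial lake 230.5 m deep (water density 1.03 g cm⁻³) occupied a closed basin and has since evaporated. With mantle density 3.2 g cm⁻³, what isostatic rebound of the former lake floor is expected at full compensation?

74.2 m

u = d ρ_w/ρ_m = 230.5 m × 1.03/3.2 = 74.2 m.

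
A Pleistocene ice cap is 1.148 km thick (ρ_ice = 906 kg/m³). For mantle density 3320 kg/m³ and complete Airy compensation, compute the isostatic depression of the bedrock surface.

Balancing pressure at the compensation depth: the ice load ρ_ice t is balanced by mantle displaced below, ρ_m s.
s = t ρ_ice / ρ_m = 1.148 km × 906/3320 = 0.313 km.

0.313 km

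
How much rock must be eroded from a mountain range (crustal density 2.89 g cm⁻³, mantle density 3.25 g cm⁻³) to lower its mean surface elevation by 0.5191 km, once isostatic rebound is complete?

Net drop Δ = e − u = e − e ρ_c/ρ_m = e (ρ_m − ρ_c)/ρ_m.
e = Δ ρ_m/(ρ_m − ρ_c) = 0.5191 km × 3.25/0.36 = 4.69 km.

4.69 km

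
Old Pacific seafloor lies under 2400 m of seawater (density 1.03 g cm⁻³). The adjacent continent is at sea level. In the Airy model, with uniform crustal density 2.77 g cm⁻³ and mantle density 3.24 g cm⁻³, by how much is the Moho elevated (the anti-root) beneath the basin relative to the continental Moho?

Isostatic balance requires: replacing crust with seawater at the top is compensated by replacing crust with mantle at the base: d (ρ_c − ρ_w) = a (ρ_m − ρ_c).
a = d (ρ_c − ρ_w)/(ρ_m − ρ_c) = 2400 m × 1.74/0.47 = 8890 m.

8890 m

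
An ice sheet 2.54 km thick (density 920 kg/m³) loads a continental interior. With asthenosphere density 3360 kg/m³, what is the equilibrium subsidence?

0.695 km

In Airy isostatic equilibrium: the ice load ρ_ice t is balanced by mantle displaced below, ρ_m s.
s = t ρ_ice / ρ_m = 2.54 km × 920/3360 = 0.695 km.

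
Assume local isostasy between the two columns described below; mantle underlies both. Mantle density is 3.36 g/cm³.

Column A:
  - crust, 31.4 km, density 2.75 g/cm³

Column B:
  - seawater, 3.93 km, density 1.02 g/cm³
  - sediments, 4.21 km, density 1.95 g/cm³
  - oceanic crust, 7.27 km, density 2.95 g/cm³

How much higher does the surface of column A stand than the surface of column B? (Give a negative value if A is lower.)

0.31 km

For any compensation level in the mantle, the mantle terms cancel and isostasy reduces to e = (Σt_A − Σt_B) − (Σ(ρt)_A − Σ(ρt)_B) / ρ_m.
Σt_A = 31.4 km; Σt_B = 15.41 km; Σ(ρt)_A = 86.35; Σ(ρt)_B = 33.6646 (in km·g/cm³).
e = (31.4 − 15.41) − (86.35 − 33.6646) / 3.36 = 0.31 km.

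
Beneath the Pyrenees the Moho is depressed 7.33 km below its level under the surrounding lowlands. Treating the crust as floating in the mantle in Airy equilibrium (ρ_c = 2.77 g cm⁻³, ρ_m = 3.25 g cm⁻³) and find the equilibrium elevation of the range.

For local isostatic compensation: ρ_c h = (ρ_m − ρ_c) r.
h = r (ρ_m − ρ_c) / ρ_c = 7.33 km × (3.25 − 2.77) / 2.77 = 1.27 km.

1.27 km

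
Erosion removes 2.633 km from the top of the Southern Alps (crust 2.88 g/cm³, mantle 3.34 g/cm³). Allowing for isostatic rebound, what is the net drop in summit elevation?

0.363 km

Rebound u = e ρ_c/ρ_m = 2.633 km × 2.88/3.34 = 2.27 km.
Net surface drop = e − u = 2.633 km − 2.27 km = e (ρ_m − ρ_c)/ρ_m = 0.363 km.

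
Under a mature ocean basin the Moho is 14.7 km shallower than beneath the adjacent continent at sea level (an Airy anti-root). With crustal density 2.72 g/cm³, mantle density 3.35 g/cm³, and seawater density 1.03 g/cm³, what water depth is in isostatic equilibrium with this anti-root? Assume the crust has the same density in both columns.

5.48 km

Replacing a thickness d of crust by seawater at the top must be balanced by replacing crust with mantle at the base: d (ρ_c − ρ_w) = a (ρ_m − ρ_c).
d = a (ρ_m − ρ_c)/(ρ_c − ρ_w) = 14.7 km × 0.63/1.69 = 5.48 km.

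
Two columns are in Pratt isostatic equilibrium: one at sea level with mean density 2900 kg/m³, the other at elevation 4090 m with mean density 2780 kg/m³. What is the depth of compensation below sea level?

94800 m

ρ_ref D = ρ (D + h) → D (ρ_ref − ρ) = ρ h.
D = ρ h/(ρ_ref − ρ) = 2780 × 4090 m/(2900 − 2780) = 94800 m.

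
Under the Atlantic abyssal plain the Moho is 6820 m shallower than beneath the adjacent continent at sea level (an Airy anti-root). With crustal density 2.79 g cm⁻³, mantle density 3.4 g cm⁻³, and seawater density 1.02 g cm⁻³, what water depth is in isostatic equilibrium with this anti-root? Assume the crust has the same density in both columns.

2350 m

Replacing a thickness d of crust by seawater at the top must be balanced by replacing crust with mantle at the base: d (ρ_c − ρ_w) = a (ρ_m − ρ_c).
d = a (ρ_m − ρ_c)/(ρ_c − ρ_w) = 6820 m × 0.61/1.77 = 2350 m.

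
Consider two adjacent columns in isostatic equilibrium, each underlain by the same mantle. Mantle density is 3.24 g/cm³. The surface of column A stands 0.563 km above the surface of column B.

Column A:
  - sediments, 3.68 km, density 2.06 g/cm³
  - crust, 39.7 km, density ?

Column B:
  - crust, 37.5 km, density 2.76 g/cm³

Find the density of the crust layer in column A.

2.85 g/cm³

Take the compensation level at the base of the deeper column (depth z_c below the surface of column A) and equate Σ ρ_i t_i down to z_c; mantle fills any gap and the z_c terms cancel.
Column A: 3.68×2.06 + 39.7×ρ + (z_c − 43.38)×3.24
Column B: 0.563×0 + 37.5×2.76 + (z_c − 0.563 − 37.5)×3.24
The z_c×3.24 term appears on both sides and cancels. Collect the known terms of each column as K = Σ(ρt)_known − 3.24 × (depth of known layers): K_A = 7.5808 − 3.24×43.38 = −132.9704; K_B = 103.5 − 3.24×(0.563 + 37.5) = −19.82412.
Balance: K_A + 39.7×ρ = K_B, so ρ = (K_B − K_A)/39.7 = 113.146/39.7 = 2.85 g/cm³.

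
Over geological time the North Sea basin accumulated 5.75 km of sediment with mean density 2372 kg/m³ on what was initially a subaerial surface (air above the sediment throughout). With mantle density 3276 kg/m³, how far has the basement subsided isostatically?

4.16 km

Subaerial load: s = t ρ_sed / ρ_m = 5.75 km × 2372/3276 = 4.16 km.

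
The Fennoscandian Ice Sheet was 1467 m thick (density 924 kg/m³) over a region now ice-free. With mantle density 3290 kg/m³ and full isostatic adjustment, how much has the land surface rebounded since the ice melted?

Removing the load lets mantle flow back in; uplift u satisfies ρ_ice t = ρ_m u.
u = t ρ_ice/ρ_m = 1467 m × 924/3290 = 412 m.

412 m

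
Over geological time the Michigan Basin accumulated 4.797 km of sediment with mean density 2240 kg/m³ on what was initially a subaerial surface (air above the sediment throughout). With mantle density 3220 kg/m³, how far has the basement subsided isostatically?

3.34 km

Subaerial load: s = t ρ_sed / ρ_m = 4.797 km × 2240/3220 = 3.34 km.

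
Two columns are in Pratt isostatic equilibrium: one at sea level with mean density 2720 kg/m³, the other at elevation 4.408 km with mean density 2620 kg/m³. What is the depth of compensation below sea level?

115 km

ρ_ref D = ρ (D + h) → D (ρ_ref − ρ) = ρ h.
D = ρ h/(ρ_ref − ρ) = 2620 × 4.408 km/(2720 − 2620) = 115 km.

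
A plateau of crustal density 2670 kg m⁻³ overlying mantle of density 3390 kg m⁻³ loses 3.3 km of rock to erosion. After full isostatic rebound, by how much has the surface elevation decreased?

0.701 km

Rebound u = e ρ_c/ρ_m = 3.3 km × 2670/3390 = 2.599 km.
Net surface drop = e − u = 3.3 km − 2.599 km = e (ρ_m − ρ_c)/ρ_m = 0.701 km.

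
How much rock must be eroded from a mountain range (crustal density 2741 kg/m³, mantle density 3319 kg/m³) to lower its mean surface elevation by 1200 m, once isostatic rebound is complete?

6890 m

Net drop Δ = e − u = e − e ρ_c/ρ_m = e (ρ_m − ρ_c)/ρ_m.
e = Δ ρ_m/(ρ_m − ρ_c) = 1200 m × 3319/578 = 6890 m.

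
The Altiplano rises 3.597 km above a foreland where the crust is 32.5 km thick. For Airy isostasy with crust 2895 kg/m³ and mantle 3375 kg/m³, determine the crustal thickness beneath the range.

Root depth r = h ρ_c / (ρ_m − ρ_c) = 3.597 km × 2895 / 480 = 21.69 km.
Total thickness = T + h + r = 32.5 km + 3.597 km + 21.69 km = 57.8 km.

57.8 km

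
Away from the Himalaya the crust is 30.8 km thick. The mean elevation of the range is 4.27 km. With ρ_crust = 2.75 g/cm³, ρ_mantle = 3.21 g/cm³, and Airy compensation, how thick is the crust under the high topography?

Root depth r = h ρ_c / (ρ_m − ρ_c) = 4.27 km × 2.75 / 0.46 = 25.53 km.
Total thickness = T + h + r = 30.8 km + 4.27 km + 25.53 km = 60.6 km.

60.6 km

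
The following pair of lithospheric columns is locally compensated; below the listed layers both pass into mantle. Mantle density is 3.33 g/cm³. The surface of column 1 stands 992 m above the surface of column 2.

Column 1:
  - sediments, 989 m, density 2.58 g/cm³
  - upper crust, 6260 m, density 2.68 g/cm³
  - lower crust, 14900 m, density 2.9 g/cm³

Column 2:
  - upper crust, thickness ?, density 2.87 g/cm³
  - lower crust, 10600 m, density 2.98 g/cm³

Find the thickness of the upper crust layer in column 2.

Take the compensation level at the base of the deeper column (depth z_c below the surface of column 1) and equate Σ ρ_i t_i down to z_c; mantle fills any gap and the z_c terms cancel.
Column 1: 989×2.58 + 6260×2.68 + 14900×2.9 + (z_c − 22149)×3.33
Column 2: 992×0 + x×2.87 + 10600×2.98 + (z_c − 992 − 10600 − x)×3.33
The z_c×3.33 term appears on both sides and cancels. Collect the known terms of each column as K = Σ(ρt)_known − 3.33 × (depth of known layers): K_1 = 62538.42 − 3.33×22149 = −11217.75; K_2 = 31588 − 3.33×(992 + 10600) = −7013.36.
Balance: K_1 = K_2 − x×(3.33 − 2.87), so x = (K_2 − K_1)/(3.33 − 2.87) = 4204.39/0.46 = 9140 m.

9140 m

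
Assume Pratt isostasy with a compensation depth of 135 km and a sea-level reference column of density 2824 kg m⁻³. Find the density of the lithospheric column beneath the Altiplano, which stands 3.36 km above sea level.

Pratt balance: ρ_ref D = ρ (D + h).
ρ = ρ_ref D/(D + h) = 2824 × 135 km/(135 km + 3.36 km) = 2760 kg m⁻³.

2760 kg m⁻³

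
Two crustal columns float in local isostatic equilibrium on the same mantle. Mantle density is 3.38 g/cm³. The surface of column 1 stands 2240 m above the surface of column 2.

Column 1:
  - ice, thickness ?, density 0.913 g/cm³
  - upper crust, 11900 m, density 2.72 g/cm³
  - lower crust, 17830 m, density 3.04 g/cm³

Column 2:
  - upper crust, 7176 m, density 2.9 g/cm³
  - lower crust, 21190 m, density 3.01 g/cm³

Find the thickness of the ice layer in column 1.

Take the compensation level at the base of the deeper column (depth z_c below the surface of column 1) and equate Σ ρ_i t_i down to z_c; mantle fills any gap and the z_c terms cancel.
Column 1: x×0.913 + 11900×2.72 + 17830×3.04 + (z_c − 29730 − x)×3.38
Column 2: 2240×0 + 7176×2.9 + 21190×3.01 + (z_c − 2240 − 28366)×3.38
The z_c×3.38 term appears on both sides and cancels. Collect the known terms of each column as K = Σ(ρt)_known − 3.38 × (depth of known layers): K_1 = 86571.2 − 3.38×29730 = −13916.2; K_2 = 84592.3 − 3.38×(2240 + 28366) = −18855.98.
Balance: K_1 − x×(3.38 − 0.913) = K_2, so x = (K_1 − K_2)/(3.38 − 0.913) = 4939.78/2.467 = 2000 m.

2000 m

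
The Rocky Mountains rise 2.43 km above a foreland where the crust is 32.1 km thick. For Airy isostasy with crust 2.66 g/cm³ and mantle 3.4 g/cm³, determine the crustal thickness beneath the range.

Root depth r = h ρ_c / (ρ_m − ρ_c) = 2.43 km × 2.66 / 0.74 = 8.735 km.
Total thickness = T + h + r = 32.1 km + 2.43 km + 8.735 km = 43.3 km.

43.3 km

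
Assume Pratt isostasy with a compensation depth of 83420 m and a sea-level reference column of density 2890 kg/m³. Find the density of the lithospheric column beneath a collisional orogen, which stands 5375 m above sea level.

2720 kg/m³

Pratt balance: ρ_ref D = ρ (D + h).
ρ = ρ_ref D/(D + h) = 2890 × 83420 m/(83420 m + 5375 m) = 2720 kg/m³.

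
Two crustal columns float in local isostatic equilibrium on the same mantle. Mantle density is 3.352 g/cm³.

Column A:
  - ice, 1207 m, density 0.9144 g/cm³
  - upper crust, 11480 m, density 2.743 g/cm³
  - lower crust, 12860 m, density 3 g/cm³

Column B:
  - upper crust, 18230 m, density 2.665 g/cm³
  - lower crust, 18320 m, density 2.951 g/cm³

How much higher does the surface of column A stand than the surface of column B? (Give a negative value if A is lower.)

−1610 m

For any compensation level in the mantle, the mantle terms cancel and isostasy reduces to e = (Σt_A − Σt_B) − (Σ(ρt)_A − Σ(ρt)_B) / ρ_m.
Σt_A = 25547 m; Σt_B = 36550 m; Σ(ρt)_A = 71173.3208; Σ(ρt)_B = 102645.27 (in m·g/cm³).
e = (25547 − 36550) − (71173.3208 − 102645.27) / 3.352 = −1610 m.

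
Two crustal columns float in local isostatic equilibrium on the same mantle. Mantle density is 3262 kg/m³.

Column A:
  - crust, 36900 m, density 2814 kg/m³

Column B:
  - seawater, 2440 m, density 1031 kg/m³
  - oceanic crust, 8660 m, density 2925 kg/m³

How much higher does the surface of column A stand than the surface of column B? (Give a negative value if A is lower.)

For any compensation level in the mantle, the mantle terms cancel and isostasy reduces to e = (Σt_A − Σt_B) − (Σ(ρt)_A − Σ(ρt)_B) / ρ_m.
Σt_A = 36900 m; Σt_B = 11100 m; Σ(ρt)_A = 103836600; Σ(ρt)_B = 27846140 (in m·kg/m³).
e = (36900 − 11100) − (103836600 − 27846140) / 3262 = 2500 m.

2500 m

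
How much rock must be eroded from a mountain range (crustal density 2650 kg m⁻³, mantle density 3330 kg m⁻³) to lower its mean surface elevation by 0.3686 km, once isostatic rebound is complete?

1.81 km

Net drop Δ = e − u = e − e ρ_c/ρ_m = e (ρ_m − ρ_c)/ρ_m.
e = Δ ρ_m/(ρ_m − ρ_c) = 0.3686 km × 3330/680 = 1.81 km.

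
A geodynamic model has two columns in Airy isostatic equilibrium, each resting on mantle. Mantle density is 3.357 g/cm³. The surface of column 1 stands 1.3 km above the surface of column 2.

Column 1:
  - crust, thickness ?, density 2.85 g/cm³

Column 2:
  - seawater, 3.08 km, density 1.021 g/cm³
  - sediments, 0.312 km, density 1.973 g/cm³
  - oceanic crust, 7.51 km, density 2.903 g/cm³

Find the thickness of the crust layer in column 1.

Take the compensation level at the base of the deeper column (depth z_c below the surface of column 1) and equate Σ ρ_i t_i down to z_c; mantle fills any gap and the z_c terms cancel.
Column 1: x×2.85 + (z_c − 0 − x)×3.357
Column 2: 1.3×0 + 3.08×1.021 + 0.312×1.973 + 7.51×2.903 + (z_c − 1.3 − 10.902)×3.357
The z_c×3.357 term appears on both sides and cancels. Collect the known terms of each column as K = Σ(ρt)_known − 3.357 × (depth of known layers): K_1 = 0 − 3.357×0 = 0; K_2 = 25.561786 − 3.357×(1.3 + 10.902) = −15.400328.
Balance: K_1 − x×(3.357 − 2.85) = K_2, so x = (K_1 − K_2)/(3.357 − 2.85) = 15.4003/0.507 = 30.4 km.

30.4 km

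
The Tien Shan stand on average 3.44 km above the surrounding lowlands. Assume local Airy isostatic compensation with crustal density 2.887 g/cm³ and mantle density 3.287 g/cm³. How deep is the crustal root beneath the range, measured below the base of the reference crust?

Isostatic balance requires: the weight of the topography is balanced by the buoyancy of the root, ρ_c h = (ρ_m − ρ_c) r.
r = h · ρ_c / (ρ_m − ρ_c) = 3.44 km × 2.887 / (3.287 − 2.887) = 24.8 km.

24.8 km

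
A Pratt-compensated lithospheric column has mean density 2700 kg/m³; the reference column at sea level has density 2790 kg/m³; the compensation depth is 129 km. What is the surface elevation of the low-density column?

ρ_ref D = ρ (D + h) → h = D (ρ_ref − ρ)/ρ.
h = 129 km × (2790 − 2700)/2700 = 4.3 km.

4.3 km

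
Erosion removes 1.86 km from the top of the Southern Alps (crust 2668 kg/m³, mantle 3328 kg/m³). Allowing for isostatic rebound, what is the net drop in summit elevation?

0.369 km

Rebound u = e ρ_c/ρ_m = 1.86 km × 2668/3328 = 1.491 km.
Net surface drop = e − u = 1.86 km − 1.491 km = e (ρ_m − ρ_c)/ρ_m = 0.369 km.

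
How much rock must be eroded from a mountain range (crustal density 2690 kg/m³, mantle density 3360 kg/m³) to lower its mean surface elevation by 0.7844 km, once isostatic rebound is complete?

Net drop Δ = e − u = e − e ρ_c/ρ_m = e (ρ_m − ρ_c)/ρ_m.
e = Δ ρ_m/(ρ_m − ρ_c) = 0.7844 km × 3360/670 = 3.93 km.

3.93 km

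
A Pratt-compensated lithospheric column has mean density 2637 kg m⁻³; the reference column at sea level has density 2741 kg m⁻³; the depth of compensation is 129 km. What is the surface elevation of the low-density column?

ρ_ref D = ρ (D + h) → h = D (ρ_ref − ρ)/ρ.
h = 129 km × (2741 − 2637)/2637 = 5.09 km.

5.09 km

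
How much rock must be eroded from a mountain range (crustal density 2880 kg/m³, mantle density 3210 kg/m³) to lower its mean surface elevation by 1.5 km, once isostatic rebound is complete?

Net drop Δ = e − u = e − e ρ_c/ρ_m = e (ρ_m − ρ_c)/ρ_m.
e = Δ ρ_m/(ρ_m − ρ_c) = 1.5 km × 3210/330 = 14.6 km.

14.6 km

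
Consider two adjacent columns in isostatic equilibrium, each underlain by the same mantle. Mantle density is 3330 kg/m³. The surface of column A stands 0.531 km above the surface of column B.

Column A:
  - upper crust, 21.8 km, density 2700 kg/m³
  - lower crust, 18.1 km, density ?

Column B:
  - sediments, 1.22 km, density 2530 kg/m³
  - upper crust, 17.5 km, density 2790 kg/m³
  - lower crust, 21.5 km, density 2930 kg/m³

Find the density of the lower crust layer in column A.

Take the compensation level at the base of the deeper column (depth z_c below the surface of column A) and equate Σ ρ_i t_i down to z_c; mantle fills any gap and the z_c terms cancel.
Column A: 21.8×2700 + 18.1×ρ + (z_c − 39.9)×3330
Column B: 0.531×0 + 1.22×2530 + 17.5×2790 + 21.5×2930 + (z_c − 0.531 − 40.22)×3330
The z_c×3330 term appears on both sides and cancels. Collect the known terms of each column as K = Σ(ρt)_known − 3330 × (depth of known layers): K_A = 58860 − 3330×39.9 = −74007; K_B = 114906.6 − 3330×(0.531 + 40.22) = −20794.23.
Balance: K_A + 18.1×ρ = K_B, so ρ = (K_B − K_A)/18.1 = 53212.8/18.1 = 2940 kg/m³.

2940 kg/m³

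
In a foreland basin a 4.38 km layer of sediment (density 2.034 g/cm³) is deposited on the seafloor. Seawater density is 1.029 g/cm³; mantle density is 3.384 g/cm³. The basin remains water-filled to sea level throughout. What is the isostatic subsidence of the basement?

Submarine loading: the sediment displaces seawater, and the subsidence is in turn flooded, so s (ρ_m − ρ_w) = t (ρ_sed − ρ_w).
s = 4.38 km × (2.034 − 1.029) / (3.384 − 1.029) = 1.87 km.

1.87 km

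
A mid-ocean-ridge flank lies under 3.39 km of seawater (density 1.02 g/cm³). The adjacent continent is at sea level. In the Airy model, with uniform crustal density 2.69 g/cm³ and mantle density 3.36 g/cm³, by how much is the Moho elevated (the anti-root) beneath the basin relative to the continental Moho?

Balancing pressure at the compensation depth: replacing crust with seawater at the top is compensated by replacing crust with mantle at the base: d (ρ_c − ρ_w) = a (ρ_m − ρ_c).
a = d (ρ_c − ρ_w)/(ρ_m − ρ_c) = 3.39 km × 1.67/0.67 = 8.45 km.

8.45 km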